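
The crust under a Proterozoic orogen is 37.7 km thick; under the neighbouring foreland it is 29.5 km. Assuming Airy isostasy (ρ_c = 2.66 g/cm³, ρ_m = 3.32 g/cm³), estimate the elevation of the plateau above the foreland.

1.63 km

Excess crust Δ = 37.7 km − 29.5 km = 8.2 km, split between elevation h and root r with h + r = Δ.
Airy balance ρ_c h = (ρ_m − ρ_c) r gives r = h ρ_c/(ρ_m − ρ_c), so h (1 + ρ_c/(ρ_m − ρ_c)) = Δ, i.e. h = Δ (ρ_m − ρ_c)/ρ_m.
h = 8.2 km × 0.66/3.32 = 1.63 km.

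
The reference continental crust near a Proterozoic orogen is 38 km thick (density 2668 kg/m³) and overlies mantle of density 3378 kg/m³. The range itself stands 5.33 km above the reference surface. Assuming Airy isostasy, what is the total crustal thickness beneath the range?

63.4 km

Root depth r = h ρ_c / (ρ_m − ρ_c) = 5.33 km × 2668 / 710 = 20.03 km.
Total thickness = T + h + r = 38 km + 5.33 km + 20.03 km = 63.4 km.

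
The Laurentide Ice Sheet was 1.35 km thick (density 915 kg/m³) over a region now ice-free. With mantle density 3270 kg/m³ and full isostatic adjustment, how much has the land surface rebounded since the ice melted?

Removing the load lets mantle flow back in; uplift u satisfies ρ_ice t = ρ_m u.
u = t ρ_ice/ρ_m = 1.35 km × 915/3270 = 0.378 km.

0.378 km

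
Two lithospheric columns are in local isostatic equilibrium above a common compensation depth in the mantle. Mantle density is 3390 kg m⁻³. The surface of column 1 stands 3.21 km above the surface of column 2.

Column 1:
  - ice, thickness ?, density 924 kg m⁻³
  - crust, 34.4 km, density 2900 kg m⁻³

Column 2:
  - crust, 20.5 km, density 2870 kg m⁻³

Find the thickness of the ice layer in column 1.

1.9 km

Take the compensation level at the base of the deeper column (depth z_c below the surface of column 1) and equate Σ ρ_i t_i down to z_c; mantle fills any gap and the z_c terms cancel.
Column 1: x×924 + 34.4×2900 + (z_c − 34.4 − x)×3390
Column 2: 3.21×0 + 20.5×2870 + (z_c − 3.21 − 20.5)×3390
The z_c×3390 term appears on both sides and cancels. Collect the known terms of each column as K = Σ(ρt)_known − 3390 × (depth of known layers): K_1 = 99760 − 3390×34.4 = −16856; K_2 = 58835 − 3390×(3.21 + 20.5) = −21541.9.
Balance: K_1 − x×(3390 − 924) = K_2, so x = (K_1 − K_2)/(3390 − 924) = 4685.9/2466 = 1.9 km.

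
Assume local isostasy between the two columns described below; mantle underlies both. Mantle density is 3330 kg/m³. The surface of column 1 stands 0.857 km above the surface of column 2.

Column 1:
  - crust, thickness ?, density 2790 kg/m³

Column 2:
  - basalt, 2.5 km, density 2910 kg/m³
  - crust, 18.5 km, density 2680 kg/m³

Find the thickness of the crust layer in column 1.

Take the compensation level at the base of the deeper column (depth z_c below the surface of column 1) and equate Σ ρ_i t_i down to z_c; mantle fills any gap and the z_c terms cancel.
Column 1: x×2790 + (z_c − 0 − x)×3330
Column 2: 0.857×0 + 2.5×2910 + 18.5×2680 + (z_c − 0.857 − 21)×3330
The z_c×3330 term appears on both sides and cancels. Collect the known terms of each column as K = Σ(ρt)_known − 3330 × (depth of known layers): K_1 = 0 − 3330×0 = 0; K_2 = 56855 − 3330×(0.857 + 21) = −15928.81.
Balance: K_1 − x×(3330 − 2790) = K_2, so x = (K_1 − K_2)/(3330 − 2790) = 15928.8/540 = 29.5 km.

29.5 km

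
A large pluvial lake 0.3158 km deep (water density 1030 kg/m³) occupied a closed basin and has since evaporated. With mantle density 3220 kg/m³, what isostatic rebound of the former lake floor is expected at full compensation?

u = d ρ_w/ρ_m = 0.3158 km × 1030/3220 = 0.101 km.

0.101 km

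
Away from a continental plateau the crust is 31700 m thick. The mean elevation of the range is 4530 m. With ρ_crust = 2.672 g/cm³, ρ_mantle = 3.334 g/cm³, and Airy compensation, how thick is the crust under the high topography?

Root depth r = h ρ_c / (ρ_m − ρ_c) = 4530 m × 2.672 / 0.662 = 18280 m.
Total thickness = T + h + r = 31700 m + 4530 m + 18280 m = 54500 m.

54500 m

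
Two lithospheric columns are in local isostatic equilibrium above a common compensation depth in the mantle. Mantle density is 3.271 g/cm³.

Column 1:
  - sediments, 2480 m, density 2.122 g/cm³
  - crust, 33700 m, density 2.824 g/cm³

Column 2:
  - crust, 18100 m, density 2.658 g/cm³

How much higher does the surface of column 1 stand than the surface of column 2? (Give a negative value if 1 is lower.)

For any compensation level in the mantle, the mantle terms cancel and isostasy reduces to e = (Σt_1 − Σt_2) − (Σ(ρt)_1 − Σ(ρt)_2) / ρ_m.
Σt_1 = 36180 m; Σt_2 = 18100 m; Σ(ρt)_1 = 100431.36; Σ(ρt)_2 = 48109.8 (in m·g/cm³).
e = (36180 − 18100) − (100431.36 − 48109.8) / 3.271 = 2080 m.

2080 m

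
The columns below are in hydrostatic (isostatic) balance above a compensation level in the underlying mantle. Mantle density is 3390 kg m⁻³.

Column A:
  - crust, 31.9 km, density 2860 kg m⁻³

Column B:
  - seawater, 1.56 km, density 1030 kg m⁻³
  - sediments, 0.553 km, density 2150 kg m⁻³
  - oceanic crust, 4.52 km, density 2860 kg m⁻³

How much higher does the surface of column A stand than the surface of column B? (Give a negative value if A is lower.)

For any compensation level in the mantle, the mantle terms cancel and isostasy reduces to e = (Σt_A − Σt_B) − (Σ(ρt)_A − Σ(ρt)_B) / ρ_m.
Σt_A = 31.9 km; Σt_B = 6.633 km; Σ(ρt)_A = 91234; Σ(ρt)_B = 15722.95 (in km·kg m⁻³).
e = (31.9 − 6.633) − (91234 − 15722.95) / 3390 = 2.99 km.

2.99 km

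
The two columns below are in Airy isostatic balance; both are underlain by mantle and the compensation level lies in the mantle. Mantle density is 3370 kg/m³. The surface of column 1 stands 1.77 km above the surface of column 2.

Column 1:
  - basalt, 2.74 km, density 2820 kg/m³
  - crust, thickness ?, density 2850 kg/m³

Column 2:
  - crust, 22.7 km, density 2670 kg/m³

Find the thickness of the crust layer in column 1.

39.1 km

Take the compensation level at the base of the deeper column (depth z_c below the surface of column 1) and equate Σ ρ_i t_i down to z_c; mantle fills any gap and the z_c terms cancel.
Column 1: 2.74×2820 + x×2850 + (z_c − 2.74 − x)×3370
Column 2: 1.77×0 + 22.7×2670 + (z_c − 1.77 − 22.7)×3370
The z_c×3370 term appears on both sides and cancels. Collect the known terms of each column as K = Σ(ρt)_known − 3370 × (depth of known layers): K_1 = 7726.8 − 3370×2.74 = −1507; K_2 = 60609 − 3370×(1.77 + 22.7) = −21854.9.
Balance: K_1 − x×(3370 − 2850) = K_2, so x = (K_1 − K_2)/(3370 − 2850) = 20347.9/520 = 39.1 km.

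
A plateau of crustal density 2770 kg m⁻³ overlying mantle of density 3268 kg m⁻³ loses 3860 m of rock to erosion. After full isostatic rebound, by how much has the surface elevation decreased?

588 m

Rebound u = e ρ_c/ρ_m = 3860 m × 2770/3268 = 3272 m.
Net surface drop = e − u = 3860 m − 3272 m = e (ρ_m − ρ_c)/ρ_m = 588 m.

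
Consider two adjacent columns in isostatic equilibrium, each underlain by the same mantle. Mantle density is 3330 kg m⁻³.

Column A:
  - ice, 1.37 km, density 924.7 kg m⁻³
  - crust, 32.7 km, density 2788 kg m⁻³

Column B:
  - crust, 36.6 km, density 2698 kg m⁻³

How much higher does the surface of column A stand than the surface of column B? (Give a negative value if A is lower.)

For any compensation level in the mantle, the mantle terms cancel and isostasy reduces to e = (Σt_A − Σt_B) − (Σ(ρt)_A − Σ(ρt)_B) / ρ_m.
Σt_A = 34.07 km; Σt_B = 36.6 km; Σ(ρt)_A = 92434.439; Σ(ρt)_B = 98746.8 (in km·kg m⁻³).
e = (34.07 − 36.6) − (92434.439 − 98746.8) / 3330 = −0.634 km.

−0.634 km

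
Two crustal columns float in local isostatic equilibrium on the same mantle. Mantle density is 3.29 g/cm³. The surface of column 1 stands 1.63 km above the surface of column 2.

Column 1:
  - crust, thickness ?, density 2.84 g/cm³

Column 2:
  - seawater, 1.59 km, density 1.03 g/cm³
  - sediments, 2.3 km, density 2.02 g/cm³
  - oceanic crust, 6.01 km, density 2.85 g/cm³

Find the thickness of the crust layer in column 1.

Take the compensation level at the base of the deeper column (depth z_c below the surface of column 1) and equate Σ ρ_i t_i down to z_c; mantle fills any gap and the z_c terms cancel.
Column 1: x×2.84 + (z_c − 0 − x)×3.29
Column 2: 1.63×0 + 1.59×1.03 + 2.3×2.02 + 6.01×2.85 + (z_c − 1.63 − 9.9)×3.29
The z_c×3.29 term appears on both sides and cancels. Collect the known terms of each column as K = Σ(ρt)_known − 3.29 × (depth of known layers): K_1 = 0 − 3.29×0 = 0; K_2 = 23.4122 − 3.29×(1.63 + 9.9) = −14.5215.
Balance: K_1 − x×(3.29 − 2.84) = K_2, so x = (K_1 − K_2)/(3.29 − 2.84) = 14.5215/0.45 = 32.3 km.

32.3 km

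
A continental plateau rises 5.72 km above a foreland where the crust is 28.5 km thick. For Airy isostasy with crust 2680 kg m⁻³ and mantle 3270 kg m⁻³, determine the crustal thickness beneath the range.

Root depth r = h ρ_c / (ρ_m − ρ_c) = 5.72 km × 2680 / 590 = 25.98 km.
Total thickness = T + h + r = 28.5 km + 5.72 km + 25.98 km = 60.2 km.

60.2 km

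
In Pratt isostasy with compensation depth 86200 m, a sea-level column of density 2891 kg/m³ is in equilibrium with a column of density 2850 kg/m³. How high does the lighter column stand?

ρ_ref D = ρ (D + h) → h = D (ρ_ref − ρ)/ρ.
h = 86200 m × (2891 − 2850)/2850 = 1240 m.

1240 m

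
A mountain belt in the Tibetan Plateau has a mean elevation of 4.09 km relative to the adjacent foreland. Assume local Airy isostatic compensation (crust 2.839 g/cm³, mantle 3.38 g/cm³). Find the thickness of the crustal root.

Balancing pressure at the compensation depth: the weight of the topography is balanced by the buoyancy of the root, ρ_c h = (ρ_m − ρ_c) r.
r = h · ρ_c / (ρ_m − ρ_c) = 4.09 km × 2.839 / (3.38 − 2.839) = 21.5 km.

21.5 km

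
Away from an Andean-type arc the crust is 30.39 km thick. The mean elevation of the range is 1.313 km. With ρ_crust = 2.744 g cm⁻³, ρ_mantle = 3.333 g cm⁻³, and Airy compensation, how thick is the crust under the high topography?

37.8 km

Root depth r = h ρ_c / (ρ_m − ρ_c) = 1.313 km × 2.744 / 0.589 = 6.117 km.
Total thickness = T + h + r = 30.39 km + 1.313 km + 6.117 km = 37.8 km.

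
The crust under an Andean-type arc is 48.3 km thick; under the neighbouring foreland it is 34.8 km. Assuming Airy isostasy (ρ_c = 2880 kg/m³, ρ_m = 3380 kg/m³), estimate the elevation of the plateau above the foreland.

2 km

Excess crust Δ = 48.3 km − 34.8 km = 13.5 km, split between elevation h and root r with h + r = Δ.
Airy balance ρ_c h = (ρ_m − ρ_c) r gives r = h ρ_c/(ρ_m − ρ_c), so h (1 + ρ_c/(ρ_m − ρ_c)) = Δ, i.e. h = Δ (ρ_m − ρ_c)/ρ_m.
h = 13.5 km × 500/3380 = 2 km.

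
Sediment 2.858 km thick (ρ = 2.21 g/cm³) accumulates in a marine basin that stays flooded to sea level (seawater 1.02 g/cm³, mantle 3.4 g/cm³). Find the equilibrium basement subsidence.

Submarine loading: the sediment displaces seawater, and the subsidence is in turn flooded, so s (ρ_m − ρ_w) = t (ρ_sed − ρ_w).
s = 2.858 km × (2.21 − 1.02) / (3.4 − 1.02) = 1.43 km.

1.43 km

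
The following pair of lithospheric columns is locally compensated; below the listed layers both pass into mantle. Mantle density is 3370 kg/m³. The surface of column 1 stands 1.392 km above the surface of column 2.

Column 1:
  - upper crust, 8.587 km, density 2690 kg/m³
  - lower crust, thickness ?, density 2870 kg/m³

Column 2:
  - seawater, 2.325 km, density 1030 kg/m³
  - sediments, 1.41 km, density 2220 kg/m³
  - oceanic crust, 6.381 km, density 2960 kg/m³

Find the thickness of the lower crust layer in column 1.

17.1 km

Take the compensation level at the base of the deeper column (depth z_c below the surface of column 1) and equate Σ ρ_i t_i down to z_c; mantle fills any gap and the z_c terms cancel.
Column 1: 8.587×2690 + x×2870 + (z_c − 8.587 − x)×3370
Column 2: 1.392×0 + 2.325×1030 + 1.41×2220 + 6.381×2960 + (z_c − 1.392 − 10.116)×3370
The z_c×3370 term appears on both sides and cancels. Collect the known terms of each column as K = Σ(ρt)_known − 3370 × (depth of known layers): K_1 = 23099.03 − 3370×8.587 = −5839.16; K_2 = 24412.71 − 3370×(1.392 + 10.116) = −14369.25.
Balance: K_1 − x×(3370 − 2870) = K_2, so x = (K_1 − K_2)/(3370 − 2870) = 8530.09/500 = 17.1 km.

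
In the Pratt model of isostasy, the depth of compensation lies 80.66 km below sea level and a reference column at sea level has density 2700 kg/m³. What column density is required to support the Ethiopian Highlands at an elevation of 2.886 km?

2610 kg/m³

Pratt balance: ρ_ref D = ρ (D + h).
ρ = ρ_ref D/(D + h) = 2700 × 80.66 km/(80.66 km + 2.886 km) = 2610 kg/m³.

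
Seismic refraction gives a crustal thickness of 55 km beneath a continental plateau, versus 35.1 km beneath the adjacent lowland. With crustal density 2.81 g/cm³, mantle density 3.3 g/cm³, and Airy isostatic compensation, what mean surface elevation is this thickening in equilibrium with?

Excess crust Δ = 55 km − 35.1 km = 19.9 km, split between elevation h and root r with h + r = Δ.
Airy balance ρ_c h = (ρ_m − ρ_c) r gives r = h ρ_c/(ρ_m − ρ_c), so h (1 + ρ_c/(ρ_m − ρ_c)) = Δ, i.e. h = Δ (ρ_m − ρ_c)/ρ_m.
h = 19.9 km × 0.49/3.3 = 2.95 km.

2.95 km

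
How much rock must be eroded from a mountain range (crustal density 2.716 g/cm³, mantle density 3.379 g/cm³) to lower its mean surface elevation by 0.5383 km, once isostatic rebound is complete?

Net drop Δ = e − u = e − e ρ_c/ρ_m = e (ρ_m − ρ_c)/ρ_m.
e = Δ ρ_m/(ρ_m − ρ_c) = 0.5383 km × 3.379/0.663 = 2.74 km.

2.74 km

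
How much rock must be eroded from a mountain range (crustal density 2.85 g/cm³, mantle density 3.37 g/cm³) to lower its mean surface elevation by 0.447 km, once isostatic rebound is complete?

Net drop Δ = e − u = e − e ρ_c/ρ_m = e (ρ_m − ρ_c)/ρ_m.
e = Δ ρ_m/(ρ_m − ρ_c) = 0.447 km × 3.37/0.52 = 2.9 km.

2.9 km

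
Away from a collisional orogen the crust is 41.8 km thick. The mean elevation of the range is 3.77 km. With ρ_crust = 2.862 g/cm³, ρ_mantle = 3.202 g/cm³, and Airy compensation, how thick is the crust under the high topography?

77.3 km

Root depth r = h ρ_c / (ρ_m − ρ_c) = 3.77 km × 2.862 / 0.34 = 31.73 km.
Total thickness = T + h + r = 41.8 km + 3.77 km + 31.73 km = 77.3 km.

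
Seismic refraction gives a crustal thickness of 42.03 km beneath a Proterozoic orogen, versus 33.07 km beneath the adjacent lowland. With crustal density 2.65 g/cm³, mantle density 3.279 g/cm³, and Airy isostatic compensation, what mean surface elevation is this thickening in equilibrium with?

1.72 km

Excess crust Δ = 42.03 km − 33.07 km = 8.96 km, split between elevation h and root r with h + r = Δ.
Airy balance ρ_c h = (ρ_m − ρ_c) r gives r = h ρ_c/(ρ_m − ρ_c), so h (1 + ρ_c/(ρ_m − ρ_c)) = Δ, i.e. h = Δ (ρ_m − ρ_c)/ρ_m.
h = 8.96 km × 0.629/3.279 = 1.72 km.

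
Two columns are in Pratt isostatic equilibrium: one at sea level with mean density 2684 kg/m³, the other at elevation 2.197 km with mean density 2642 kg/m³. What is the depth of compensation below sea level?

ρ_ref D = ρ (D + h) → D (ρ_ref − ρ) = ρ h.
D = ρ h/(ρ_ref − ρ) = 2642 × 2.197 km/(2684 − 2642) = 138 km.

138 km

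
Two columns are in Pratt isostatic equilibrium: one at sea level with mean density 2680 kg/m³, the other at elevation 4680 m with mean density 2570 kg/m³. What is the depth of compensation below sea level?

ρ_ref D = ρ (D + h) → D (ρ_ref − ρ) = ρ h.
D = ρ h/(ρ_ref − ρ) = 2570 × 4680 m/(2680 − 2570) = 109000 m.

109000 m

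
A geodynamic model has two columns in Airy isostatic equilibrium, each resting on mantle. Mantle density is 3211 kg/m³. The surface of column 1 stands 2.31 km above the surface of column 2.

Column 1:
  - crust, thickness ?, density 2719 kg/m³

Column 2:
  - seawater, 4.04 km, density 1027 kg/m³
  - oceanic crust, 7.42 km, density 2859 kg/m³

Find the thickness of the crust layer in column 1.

38.3 km

Take the compensation level at the base of the deeper column (depth z_c below the surface of column 1) and equate Σ ρ_i t_i down to z_c; mantle fills any gap and the z_c terms cancel.
Column 1: x×2719 + (z_c − 0 − x)×3211
Column 2: 2.31×0 + 4.04×1027 + 7.42×2859 + (z_c − 2.31 − 11.46)×3211
The z_c×3211 term appears on both sides and cancels. Collect the known terms of each column as K = Σ(ρt)_known − 3211 × (depth of known layers): K_1 = 0 − 3211×0 = 0; K_2 = 25362.86 − 3211×(2.31 + 11.46) = −18852.61.
Balance: K_1 − x×(3211 − 2719) = K_2, so x = (K_1 − K_2)/(3211 − 2719) = 18852.6/492 = 38.3 km.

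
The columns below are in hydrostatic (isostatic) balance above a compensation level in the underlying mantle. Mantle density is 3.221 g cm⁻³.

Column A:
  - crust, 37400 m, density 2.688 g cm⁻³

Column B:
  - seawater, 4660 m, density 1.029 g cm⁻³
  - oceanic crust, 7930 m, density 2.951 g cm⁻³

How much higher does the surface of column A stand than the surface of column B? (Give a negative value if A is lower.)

2350 m

For any compensation level in the mantle, the mantle terms cancel and isostasy reduces to e = (Σt_A − Σt_B) − (Σ(ρt)_A − Σ(ρt)_B) / ρ_m.
Σt_A = 37400 m; Σt_B = 12590 m; Σ(ρt)_A = 100531.2; Σ(ρt)_B = 28196.57 (in m·g cm⁻³).
e = (37400 − 12590) − (100531.2 − 28196.57) / 3.221 = 2350 m.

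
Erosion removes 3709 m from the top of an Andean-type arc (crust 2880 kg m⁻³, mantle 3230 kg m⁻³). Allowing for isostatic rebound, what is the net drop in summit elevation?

402 m

Rebound u = e ρ_c/ρ_m = 3709 m × 2880/3230 = 3307 m.
Net surface drop = e − u = 3709 m − 3307 m = e (ρ_m − ρ_c)/ρ_m = 402 m.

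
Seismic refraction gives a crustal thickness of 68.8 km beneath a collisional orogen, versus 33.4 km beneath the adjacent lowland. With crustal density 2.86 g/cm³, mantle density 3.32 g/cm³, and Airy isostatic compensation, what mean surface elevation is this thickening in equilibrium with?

Excess crust Δ = 68.8 km − 33.4 km = 35.4 km, split between elevation h and root r with h + r = Δ.
Airy balance ρ_c h = (ρ_m − ρ_c) r gives r = h ρ_c/(ρ_m − ρ_c), so h (1 + ρ_c/(ρ_m − ρ_c)) = Δ, i.e. h = Δ (ρ_m − ρ_c)/ρ_m.
h = 35.4 km × 0.46/3.32 = 4.9 km.

4.9 km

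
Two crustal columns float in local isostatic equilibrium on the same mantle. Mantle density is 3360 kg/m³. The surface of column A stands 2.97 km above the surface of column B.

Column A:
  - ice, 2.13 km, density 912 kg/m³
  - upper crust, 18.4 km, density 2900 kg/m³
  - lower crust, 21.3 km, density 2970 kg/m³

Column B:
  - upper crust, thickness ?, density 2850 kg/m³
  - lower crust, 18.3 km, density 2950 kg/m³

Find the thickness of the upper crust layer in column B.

Take the compensation level at the base of the deeper column (depth z_c below the surface of column A) and equate Σ ρ_i t_i down to z_c; mantle fills any gap and the z_c terms cancel.
Column A: 2.13×912 + 18.4×2900 + 21.3×2970 + (z_c − 41.83)×3360
Column B: 2.97×0 + x×2850 + 18.3×2950 + (z_c − 2.97 − 18.3 − x)×3360
The z_c×3360 term appears on both sides and cancels. Collect the known terms of each column as K = Σ(ρt)_known − 3360 × (depth of known layers): K_A = 118563.56 − 3360×41.83 = −21985.24; K_B = 53985 − 3360×(2.97 + 18.3) = −17482.2.
Balance: K_A = K_B − x×(3360 − 2850), so x = (K_B − K_A)/(3360 − 2850) = 4503.04/510 = 8.83 km.

8.83 km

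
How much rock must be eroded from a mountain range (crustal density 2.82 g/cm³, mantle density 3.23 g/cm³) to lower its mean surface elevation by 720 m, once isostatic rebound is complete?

5670 m

Net drop Δ = e − u = e − e ρ_c/ρ_m = e (ρ_m − ρ_c)/ρ_m.
e = Δ ρ_m/(ρ_m − ρ_c) = 720 m × 3.23/0.41 = 5670 m.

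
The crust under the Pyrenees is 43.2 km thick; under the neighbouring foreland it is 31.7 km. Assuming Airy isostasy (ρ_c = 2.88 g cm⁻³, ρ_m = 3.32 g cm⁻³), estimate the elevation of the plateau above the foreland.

1.52 km

Excess crust Δ = 43.2 km − 31.7 km = 11.5 km, split between elevation h and root r with h + r = Δ.
Airy balance ρ_c h = (ρ_m − ρ_c) r gives r = h ρ_c/(ρ_m − ρ_c), so h (1 + ρ_c/(ρ_m − ρ_c)) = Δ, i.e. h = Δ (ρ_m − ρ_c)/ρ_m.
h = 11.5 km × 0.44/3.32 = 1.52 km.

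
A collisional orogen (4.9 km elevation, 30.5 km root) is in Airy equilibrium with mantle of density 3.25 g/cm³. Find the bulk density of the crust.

2.8 g/cm³

ρ_c h = (ρ_m − ρ_c) r → ρ_c (h + r) = ρ_m r → ρ_c = ρ_m r / (h + r).
ρ_c = 3.25 × 30.5 km / (4.9 km + 30.5 km) = 2.8 g/cm³.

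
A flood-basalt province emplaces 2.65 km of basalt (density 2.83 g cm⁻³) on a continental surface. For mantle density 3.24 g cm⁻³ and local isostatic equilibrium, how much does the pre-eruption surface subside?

2.31 km

Subaerial loading: s = t ρ_load / ρ_m.
s = 2.65 km × 2.83/3.24 = 2.31 km.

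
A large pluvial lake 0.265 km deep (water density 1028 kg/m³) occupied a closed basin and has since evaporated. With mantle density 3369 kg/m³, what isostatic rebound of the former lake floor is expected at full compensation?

0.0809 km

u = d ρ_w/ρ_m = 0.265 km × 1028/3369 = 0.0809 km.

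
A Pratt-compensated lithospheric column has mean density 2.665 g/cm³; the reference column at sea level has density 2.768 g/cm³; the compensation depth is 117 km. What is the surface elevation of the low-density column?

4.52 km

ρ_ref D = ρ (D + h) → h = D (ρ_ref − ρ)/ρ.
h = 117 km × (2.768 − 2.665)/2.665 = 4.52 km.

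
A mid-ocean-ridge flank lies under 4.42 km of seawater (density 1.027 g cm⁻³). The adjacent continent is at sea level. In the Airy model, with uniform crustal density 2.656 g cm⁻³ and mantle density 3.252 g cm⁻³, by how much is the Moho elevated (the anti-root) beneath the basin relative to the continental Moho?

In Airy isostatic equilibrium: replacing crust with seawater at the top is compensated by replacing crust with mantle at the base: d (ρ_c − ρ_w) = a (ρ_m − ρ_c).
a = d (ρ_c − ρ_w)/(ρ_m − ρ_c) = 4.42 km × 1.629/0.596 = 12.1 km.

12.1 km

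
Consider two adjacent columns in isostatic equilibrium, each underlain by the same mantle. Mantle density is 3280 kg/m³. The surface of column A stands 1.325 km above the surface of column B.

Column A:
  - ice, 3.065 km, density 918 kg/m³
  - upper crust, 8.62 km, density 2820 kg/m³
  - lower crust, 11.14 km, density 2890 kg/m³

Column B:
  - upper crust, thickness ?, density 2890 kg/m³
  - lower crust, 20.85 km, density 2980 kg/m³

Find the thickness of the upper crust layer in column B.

12.7 km

Take the compensation level at the base of the deeper column (depth z_c below the surface of column A) and equate Σ ρ_i t_i down to z_c; mantle fills any gap and the z_c terms cancel.
Column A: 3.065×918 + 8.62×2820 + 11.14×2890 + (z_c − 22.825)×3280
Column B: 1.325×0 + x×2890 + 20.85×2980 + (z_c − 1.325 − 20.85 − x)×3280
The z_c×3280 term appears on both sides and cancels. Collect the known terms of each column as K = Σ(ρt)_known − 3280 × (depth of known layers): K_A = 59316.67 − 3280×22.825 = −15549.33; K_B = 62133 − 3280×(1.325 + 20.85) = −10601.
Balance: K_A = K_B − x×(3280 − 2890), so x = (K_B − K_A)/(3280 − 2890) = 4948.33/390 = 12.7 km.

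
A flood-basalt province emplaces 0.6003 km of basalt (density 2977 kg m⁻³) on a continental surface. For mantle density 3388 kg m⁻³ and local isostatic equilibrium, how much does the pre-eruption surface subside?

0.527 km

Subaerial loading: s = t ρ_load / ρ_m.
s = 0.6003 km × 2977/3388 = 0.527 km.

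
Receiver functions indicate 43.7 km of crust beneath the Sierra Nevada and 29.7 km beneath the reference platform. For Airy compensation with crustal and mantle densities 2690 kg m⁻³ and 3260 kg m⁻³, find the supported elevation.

Excess crust Δ = 43.7 km − 29.7 km = 14 km, split between elevation h and root r with h + r = Δ.
Airy balance ρ_c h = (ρ_m − ρ_c) r gives r = h ρ_c/(ρ_m − ρ_c), so h (1 + ρ_c/(ρ_m − ρ_c)) = Δ, i.e. h = Δ (ρ_m − ρ_c)/ρ_m.
h = 14 km × 570/3260 = 2.45 km.

2.45 km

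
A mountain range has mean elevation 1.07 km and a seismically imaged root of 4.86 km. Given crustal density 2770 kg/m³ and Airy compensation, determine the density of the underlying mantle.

Airy balance: ρ_c h = (ρ_m − ρ_c) r → ρ_m = ρ_c (1 + h/r).
ρ_m = 2770 × (1 + 1.07 km/4.86 km) = 3380 kg/m³.

3380 kg/m³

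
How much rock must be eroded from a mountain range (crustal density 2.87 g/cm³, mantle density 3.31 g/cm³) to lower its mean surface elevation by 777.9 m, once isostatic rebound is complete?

Net drop Δ = e − u = e − e ρ_c/ρ_m = e (ρ_m − ρ_c)/ρ_m.
e = Δ ρ_m/(ρ_m − ρ_c) = 777.9 m × 3.31/0.44 = 5850 m.

5850 m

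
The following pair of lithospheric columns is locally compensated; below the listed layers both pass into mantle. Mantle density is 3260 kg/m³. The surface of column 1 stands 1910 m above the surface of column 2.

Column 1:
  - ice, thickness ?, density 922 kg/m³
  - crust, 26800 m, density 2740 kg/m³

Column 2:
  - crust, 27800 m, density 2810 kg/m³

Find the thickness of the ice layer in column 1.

Take the compensation level at the base of the deeper column (depth z_c below the surface of column 1) and equate Σ ρ_i t_i down to z_c; mantle fills any gap and the z_c terms cancel.
Column 1: x×922 + 26800×2740 + (z_c − 26800 − x)×3260
Column 2: 1910×0 + 27800×2810 + (z_c − 1910 − 27800)×3260
The z_c×3260 term appears on both sides and cancels. Collect the known terms of each column as K = Σ(ρt)_known − 3260 × (depth of known layers): K_1 = 73432000 − 3260×26800 = −13936000; K_2 = 78118000 − 3260×(1910 + 27800) = −18736600.
Balance: K_1 − x×(3260 − 922) = K_2, so x = (K_1 − K_2)/(3260 − 922) = 4800600/2338 = 2050 m.

2050 m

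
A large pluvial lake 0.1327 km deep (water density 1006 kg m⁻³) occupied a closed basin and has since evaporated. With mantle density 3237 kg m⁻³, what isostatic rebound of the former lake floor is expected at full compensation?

0.0412 km

u = d ρ_w/ρ_m = 0.1327 km × 1006/3237 = 0.0412 km.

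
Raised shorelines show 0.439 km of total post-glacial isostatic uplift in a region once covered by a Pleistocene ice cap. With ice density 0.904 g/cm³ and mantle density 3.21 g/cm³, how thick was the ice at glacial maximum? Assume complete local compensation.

u = t ρ_ice/ρ_m → t = u ρ_m/ρ_ice = 0.439 km × 3.21/0.904 = 1.56 km.

1.56 km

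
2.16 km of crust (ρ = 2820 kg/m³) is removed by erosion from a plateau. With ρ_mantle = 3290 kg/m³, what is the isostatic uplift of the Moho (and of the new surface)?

Unloading: uplift u = e ρ_c/ρ_m = 2.16 km × 2820/3290 = 1.85 km.

1.85 km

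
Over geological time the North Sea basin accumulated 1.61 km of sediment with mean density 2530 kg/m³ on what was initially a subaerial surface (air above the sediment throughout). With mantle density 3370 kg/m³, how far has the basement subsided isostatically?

Subaerial load: s = t ρ_sed / ρ_m = 1.61 km × 2530/3370 = 1.21 km.

1.21 km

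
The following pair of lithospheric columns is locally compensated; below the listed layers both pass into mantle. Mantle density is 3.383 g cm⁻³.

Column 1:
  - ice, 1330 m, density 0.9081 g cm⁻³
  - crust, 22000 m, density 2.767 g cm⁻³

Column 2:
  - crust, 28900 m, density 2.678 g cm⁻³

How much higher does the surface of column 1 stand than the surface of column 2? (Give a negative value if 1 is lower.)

−1040 m

For any compensation level in the mantle, the mantle terms cancel and isostasy reduces to e = (Σt_1 − Σt_2) − (Σ(ρt)_1 − Σ(ρt)_2) / ρ_m.
Σt_1 = 23330 m; Σt_2 = 28900 m; Σ(ρt)_1 = 62081.773; Σ(ρt)_2 = 77394.2 (in m·g cm⁻³).
e = (23330 − 28900) − (62081.773 − 77394.2) / 3.383 = −1040 m.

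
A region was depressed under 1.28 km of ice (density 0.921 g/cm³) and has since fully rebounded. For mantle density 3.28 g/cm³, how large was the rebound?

0.359 km

Removing the load lets mantle flow back in; uplift u satisfies ρ_ice t = ρ_m u.
u = t ρ_ice/ρ_m = 1.28 km × 0.921/3.28 = 0.359 km.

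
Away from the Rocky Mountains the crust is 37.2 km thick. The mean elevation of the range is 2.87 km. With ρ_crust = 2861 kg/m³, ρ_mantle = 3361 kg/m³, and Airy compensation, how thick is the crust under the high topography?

56.5 km

Root depth r = h ρ_c / (ρ_m − ρ_c) = 2.87 km × 2861 / 500 = 16.42 km.
Total thickness = T + h + r = 37.2 km + 2.87 km + 16.42 km = 56.5 km.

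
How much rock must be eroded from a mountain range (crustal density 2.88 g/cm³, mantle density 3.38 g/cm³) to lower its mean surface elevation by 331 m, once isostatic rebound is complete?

Net drop Δ = e − u = e − e ρ_c/ρ_m = e (ρ_m − ρ_c)/ρ_m.
e = Δ ρ_m/(ρ_m − ρ_c) = 331 m × 3.38/0.5 = 2240 m.

2240 m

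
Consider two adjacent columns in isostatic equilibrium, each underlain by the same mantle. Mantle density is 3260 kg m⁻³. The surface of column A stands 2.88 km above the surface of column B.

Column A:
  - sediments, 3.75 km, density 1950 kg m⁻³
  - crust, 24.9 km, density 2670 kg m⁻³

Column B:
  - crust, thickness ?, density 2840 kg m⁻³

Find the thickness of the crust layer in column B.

24.3 km

Take the compensation level at the base of the deeper column (depth z_c below the surface of column A) and equate Σ ρ_i t_i down to z_c; mantle fills any gap and the z_c terms cancel.
Column A: 3.75×1950 + 24.9×2670 + (z_c − 28.65)×3260
Column B: 2.88×0 + x×2840 + (z_c − 2.88 − 0 − x)×3260
The z_c×3260 term appears on both sides and cancels. Collect the known terms of each column as K = Σ(ρt)_known − 3260 × (depth of known layers): K_A = 73795.5 − 3260×28.65 = −19603.5; K_B = 0 − 3260×(2.88 + 0) = −9388.8.
Balance: K_A = K_B − x×(3260 − 2840), so x = (K_B − K_A)/(3260 − 2840) = 10214.7/420 = 24.3 km.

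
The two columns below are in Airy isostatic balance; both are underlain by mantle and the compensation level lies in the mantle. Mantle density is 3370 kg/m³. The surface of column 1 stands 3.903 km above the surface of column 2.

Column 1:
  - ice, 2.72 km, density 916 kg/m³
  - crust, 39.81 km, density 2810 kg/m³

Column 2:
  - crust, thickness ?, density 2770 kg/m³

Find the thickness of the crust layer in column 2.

Take the compensation level at the base of the deeper column (depth z_c below the surface of column 1) and equate Σ ρ_i t_i down to z_c; mantle fills any gap and the z_c terms cancel.
Column 1: 2.72×916 + 39.81×2810 + (z_c − 42.53)×3370
Column 2: 3.903×0 + x×2770 + (z_c − 3.903 − 0 − x)×3370
The z_c×3370 term appears on both sides and cancels. Collect the known terms of each column as K = Σ(ρt)_known − 3370 × (depth of known layers): K_1 = 114357.62 − 3370×42.53 = −28968.48; K_2 = 0 − 3370×(3.903 + 0) = −13153.11.
Balance: K_1 = K_2 − x×(3370 − 2770), so x = (K_2 − K_1)/(3370 − 2770) = 15815.4/600 = 26.4 km.

26.4 km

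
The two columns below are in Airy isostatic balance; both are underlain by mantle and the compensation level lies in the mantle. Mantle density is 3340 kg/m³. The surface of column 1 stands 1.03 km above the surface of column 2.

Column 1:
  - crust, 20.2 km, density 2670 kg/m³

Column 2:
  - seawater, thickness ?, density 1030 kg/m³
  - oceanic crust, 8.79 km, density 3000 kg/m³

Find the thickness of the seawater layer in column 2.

3.08 km

Take the compensation level at the base of the deeper column (depth z_c below the surface of column 1) and equate Σ ρ_i t_i down to z_c; mantle fills any gap and the z_c terms cancel.
Column 1: 20.2×2670 + (z_c − 20.2)×3340
Column 2: 1.03×0 + x×1030 + 8.79×3000 + (z_c − 1.03 − 8.79 − x)×3340
The z_c×3340 term appears on both sides and cancels. Collect the known terms of each column as K = Σ(ρt)_known − 3340 × (depth of known layers): K_1 = 53934 − 3340×20.2 = −13534; K_2 = 26370 − 3340×(1.03 + 8.79) = −6428.8.
Balance: K_1 = K_2 − x×(3340 − 1030), so x = (K_2 − K_1)/(3340 − 1030) = 7105.2/2310 = 3.08 km.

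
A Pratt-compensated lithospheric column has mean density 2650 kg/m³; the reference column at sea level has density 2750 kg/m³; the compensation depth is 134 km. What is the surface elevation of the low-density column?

5.06 km

ρ_ref D = ρ (D + h) → h = D (ρ_ref − ρ)/ρ.
h = 134 km × (2750 − 2650)/2650 = 5.06 km.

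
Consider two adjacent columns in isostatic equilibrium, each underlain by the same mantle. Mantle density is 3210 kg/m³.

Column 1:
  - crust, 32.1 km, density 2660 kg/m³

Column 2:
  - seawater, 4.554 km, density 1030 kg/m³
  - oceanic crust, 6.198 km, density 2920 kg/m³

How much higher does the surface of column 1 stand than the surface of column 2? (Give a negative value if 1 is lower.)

1.85 km

For any compensation level in the mantle, the mantle terms cancel and isostasy reduces to e = (Σt_1 − Σt_2) − (Σ(ρt)_1 − Σ(ρt)_2) / ρ_m.
Σt_1 = 32.1 km; Σt_2 = 10.752 km; Σ(ρt)_1 = 85386; Σ(ρt)_2 = 22788.78 (in km·kg/m³).
e = (32.1 − 10.752) − (85386 − 22788.78) / 3210 = 1.85 km.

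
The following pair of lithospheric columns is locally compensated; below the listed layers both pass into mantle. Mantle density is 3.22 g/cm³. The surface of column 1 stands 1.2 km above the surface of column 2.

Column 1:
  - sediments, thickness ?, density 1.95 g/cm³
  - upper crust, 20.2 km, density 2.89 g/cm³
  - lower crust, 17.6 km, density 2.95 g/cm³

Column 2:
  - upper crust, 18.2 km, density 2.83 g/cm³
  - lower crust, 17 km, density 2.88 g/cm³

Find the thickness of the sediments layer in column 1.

4.19 km

Take the compensation level at the base of the deeper column (depth z_c below the surface of column 1) and equate Σ ρ_i t_i down to z_c; mantle fills any gap and the z_c terms cancel.
Column 1: x×1.95 + 20.2×2.89 + 17.6×2.95 + (z_c − 37.8 − x)×3.22
Column 2: 1.2×0 + 18.2×2.83 + 17×2.88 + (z_c − 1.2 − 35.2)×3.22
The z_c×3.22 term appears on both sides and cancels. Collect the known terms of each column as K = Σ(ρt)_known − 3.22 × (depth of known layers): K_1 = 110.298 − 3.22×37.8 = −11.418; K_2 = 100.466 − 3.22×(1.2 + 35.2) = −16.742.
Balance: K_1 − x×(3.22 − 1.95) = K_2, so x = (K_1 − K_2)/(3.22 − 1.95) = 5.324/1.27 = 4.19 km.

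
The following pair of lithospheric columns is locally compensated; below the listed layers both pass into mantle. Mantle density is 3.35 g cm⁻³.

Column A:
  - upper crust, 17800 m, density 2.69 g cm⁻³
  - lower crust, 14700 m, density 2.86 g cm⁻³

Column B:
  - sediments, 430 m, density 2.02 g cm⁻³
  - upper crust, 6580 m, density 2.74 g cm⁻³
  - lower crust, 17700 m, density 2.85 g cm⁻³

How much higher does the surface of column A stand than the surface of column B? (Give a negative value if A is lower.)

For any compensation level in the mantle, the mantle terms cancel and isostasy reduces to e = (Σt_A − Σt_B) − (Σ(ρt)_A − Σ(ρt)_B) / ρ_m.
Σt_A = 32500 m; Σt_B = 24710 m; Σ(ρt)_A = 89924; Σ(ρt)_B = 69342.8 (in m·g cm⁻³).
e = (32500 − 24710) − (89924 − 69342.8) / 3.35 = 1650 m.

1650 m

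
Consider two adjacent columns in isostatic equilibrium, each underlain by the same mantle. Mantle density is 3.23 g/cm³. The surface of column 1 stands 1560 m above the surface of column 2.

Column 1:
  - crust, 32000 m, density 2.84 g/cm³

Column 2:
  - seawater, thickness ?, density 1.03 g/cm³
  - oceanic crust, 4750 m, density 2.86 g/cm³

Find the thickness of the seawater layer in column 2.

Take the compensation level at the base of the deeper column (depth z_c below the surface of column 1) and equate Σ ρ_i t_i down to z_c; mantle fills any gap and the z_c terms cancel.
Column 1: 32000×2.84 + (z_c − 32000)×3.23
Column 2: 1560×0 + x×1.03 + 4750×2.86 + (z_c − 1560 − 4750 − x)×3.23
The z_c×3.23 term appears on both sides and cancels. Collect the known terms of each column as K = Σ(ρt)_known − 3.23 × (depth of known layers): K_1 = 90880 − 3.23×32000 = −12480; K_2 = 13585 − 3.23×(1560 + 4750) = −6796.3.
Balance: K_1 = K_2 − x×(3.23 − 1.03), so x = (K_2 − K_1)/(3.23 − 1.03) = 5683.7/2.2 = 2580 m.

2580 m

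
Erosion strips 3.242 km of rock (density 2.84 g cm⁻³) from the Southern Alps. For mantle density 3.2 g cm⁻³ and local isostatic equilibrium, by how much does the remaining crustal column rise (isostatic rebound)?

Unloading: uplift u = e ρ_c/ρ_m = 3.242 km × 2.84/3.2 = 2.88 km.

2.88 km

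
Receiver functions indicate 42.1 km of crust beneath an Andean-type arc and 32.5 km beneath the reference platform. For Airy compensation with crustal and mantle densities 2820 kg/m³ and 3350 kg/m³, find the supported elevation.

1.52 km

Excess crust Δ = 42.1 km − 32.5 km = 9.6 km, split between elevation h and root r with h + r = Δ.
Airy balance ρ_c h = (ρ_m − ρ_c) r gives r = h ρ_c/(ρ_m − ρ_c), so h (1 + ρ_c/(ρ_m − ρ_c)) = Δ, i.e. h = Δ (ρ_m − ρ_c)/ρ_m.
h = 9.6 km × 530/3350 = 1.52 km.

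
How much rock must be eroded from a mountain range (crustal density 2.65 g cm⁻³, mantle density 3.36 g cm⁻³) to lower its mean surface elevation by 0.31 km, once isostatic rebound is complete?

Net drop Δ = e − u = e − e ρ_c/ρ_m = e (ρ_m − ρ_c)/ρ_m.
e = Δ ρ_m/(ρ_m − ρ_c) = 0.31 km × 3.36/0.71 = 1.47 km.

1.47 km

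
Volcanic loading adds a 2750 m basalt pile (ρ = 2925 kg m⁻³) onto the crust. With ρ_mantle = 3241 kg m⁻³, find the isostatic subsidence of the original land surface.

Subaerial loading: s = t ρ_load / ρ_m.
s = 2750 m × 2925/3241 = 2480 m.

2480 m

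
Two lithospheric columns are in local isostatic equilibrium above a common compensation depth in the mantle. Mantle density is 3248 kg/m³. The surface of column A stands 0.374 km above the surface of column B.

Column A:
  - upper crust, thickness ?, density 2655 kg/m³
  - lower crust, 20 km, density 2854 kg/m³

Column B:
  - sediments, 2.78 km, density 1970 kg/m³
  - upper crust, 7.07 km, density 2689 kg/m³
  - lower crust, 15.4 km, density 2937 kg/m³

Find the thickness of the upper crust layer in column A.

9.49 km

Take the compensation level at the base of the deeper column (depth z_c below the surface of column A) and equate Σ ρ_i t_i down to z_c; mantle fills any gap and the z_c terms cancel.
Column A: x×2655 + 20×2854 + (z_c − 20 − x)×3248
Column B: 0.374×0 + 2.78×1970 + 7.07×2689 + 15.4×2937 + (z_c − 0.374 − 25.25)×3248
The z_c×3248 term appears on both sides and cancels. Collect the known terms of each column as K = Σ(ρt)_known − 3248 × (depth of known layers): K_A = 57080 − 3248×20 = −7880; K_B = 69717.63 − 3248×(0.374 + 25.25) = −13509.122.
Balance: K_A − x×(3248 − 2655) = K_B, so x = (K_A − K_B)/(3248 − 2655) = 5629.12/593 = 9.49 km.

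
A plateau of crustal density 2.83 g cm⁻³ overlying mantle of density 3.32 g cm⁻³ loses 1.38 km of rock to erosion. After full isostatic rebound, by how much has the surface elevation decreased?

0.204 km

Rebound u = e ρ_c/ρ_m = 1.38 km × 2.83/3.32 = 1.176 km.
Net surface drop = e − u = 1.38 km − 1.176 km = e (ρ_m − ρ_c)/ρ_m = 0.204 km.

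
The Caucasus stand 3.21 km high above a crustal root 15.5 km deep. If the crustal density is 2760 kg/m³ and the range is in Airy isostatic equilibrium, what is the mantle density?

Airy balance: ρ_c h = (ρ_m − ρ_c) r → ρ_m = ρ_c (1 + h/r).
ρ_m = 2760 × (1 + 3.21 km/15.5 km) = 3330 kg/m³.

3330 kg/m³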